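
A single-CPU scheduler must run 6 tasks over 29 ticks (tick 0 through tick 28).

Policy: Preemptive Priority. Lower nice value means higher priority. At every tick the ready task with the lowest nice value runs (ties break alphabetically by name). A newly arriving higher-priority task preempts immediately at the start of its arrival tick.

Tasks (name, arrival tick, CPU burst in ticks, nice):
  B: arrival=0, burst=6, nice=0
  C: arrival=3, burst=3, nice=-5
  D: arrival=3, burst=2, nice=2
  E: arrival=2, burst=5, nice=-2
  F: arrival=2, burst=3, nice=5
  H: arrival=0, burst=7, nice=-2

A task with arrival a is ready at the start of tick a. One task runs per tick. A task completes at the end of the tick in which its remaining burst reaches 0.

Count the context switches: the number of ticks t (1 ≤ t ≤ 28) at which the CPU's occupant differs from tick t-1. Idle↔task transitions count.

t=0: ready={B,H} → run H
t=1: ready={B,H} → run H
t=2: ready={B,E,F,H} → run E
t=3: ready={B,C,D,E,F,H} → run C
t=4: ready={B,C,D,E,F,H} → run C
t=5: ready={B,C,D,E,F,H} → run C
t=6: ready={B,D,E,F,H} → run E
t=7: ready={B,D,E,F,H} → run E
t=8: ready={B,D,E,F,H} → run E
t=9: ready={B,D,E,F,H} → run E
t=10: ready={B,D,F,H} → run H
t=11: ready={B,D,F,H} → run H
t=12: ready={B,D,F,H} → run H
t=13: ready={B,D,F,H} → run H
t=14: ready={B,D,F,H} → run H
t=15: ready={B,D,F} → run B
t=16: ready={B,D,F} → run B
t=17: ready={B,D,F} → run B
t=18: ready={B,D,F} → run B
t=19: ready={B,D,F} → run B
t=20: ready={B,D,F} → run B
t=21: ready={D,F} → run D
t=22: ready={D,F} → run D
t=23: ready={F} → run F
t=24: ready={F} → run F
t=25: ready={F} → run F
t=26: (idle)
t=27: (idle)
t=28: (idle)

context switches = 8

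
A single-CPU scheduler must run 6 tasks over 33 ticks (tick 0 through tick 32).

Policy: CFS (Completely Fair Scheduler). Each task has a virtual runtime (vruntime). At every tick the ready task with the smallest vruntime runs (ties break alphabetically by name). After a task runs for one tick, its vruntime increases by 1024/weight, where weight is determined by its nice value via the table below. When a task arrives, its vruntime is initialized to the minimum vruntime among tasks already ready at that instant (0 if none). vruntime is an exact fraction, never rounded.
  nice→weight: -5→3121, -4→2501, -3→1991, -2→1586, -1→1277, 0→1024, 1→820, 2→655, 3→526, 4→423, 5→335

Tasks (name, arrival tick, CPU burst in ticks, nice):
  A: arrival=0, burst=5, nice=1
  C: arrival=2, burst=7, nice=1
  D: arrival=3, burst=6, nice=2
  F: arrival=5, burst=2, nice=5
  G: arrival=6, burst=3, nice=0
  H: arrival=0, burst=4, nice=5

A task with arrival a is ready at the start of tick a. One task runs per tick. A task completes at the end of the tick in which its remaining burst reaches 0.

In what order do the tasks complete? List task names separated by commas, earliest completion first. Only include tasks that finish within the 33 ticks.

t=0: vr[A=0 H=0] → run A
t=1: vr[A=256/205 H=0] → run H
t=2: vr[A=256/205 C=256/205 H=1024/335] → run A
t=3: vr[A=512/205 C=256/205 D=256/205 H=1024/335] → run C
t=4: vr[A=512/205 C=512/205 D=256/205 H=1024/335] → run D
t=5: vr[A=512/205 C=512/205 D=15104/5371 F=512/205 H=1024/335] → run A
t=6: vr[A=768/205 C=512/205 D=15104/5371 F=512/205 G=512/205 H=1024/335] → run C
t=7: vr[A=768/205 C=768/205 D=15104/5371 F=512/205 G=512/205 H=1024/335] → run F
t=8: vr[A=768/205 C=768/205 D=15104/5371 F=76288/13735 G=512/205 H=1024/335] → run G
t=9: vr[A=768/205 C=768/205 D=15104/5371 F=76288/13735 G=717/205 H=1024/335] → run D
t=10: vr[A=768/205 C=768/205 D=117504/26855 F=76288/13735 G=717/205 H=1024/335] → run H
t=11: vr[A=768/205 C=768/205 D=117504/26855 F=76288/13735 G=717/205 H=2048/335] → run G
t=12: vr[A=768/205 C=768/205 D=117504/26855 F=76288/13735 G=922/205 H=2048/335] → run A
t=13: vr[A=1024/205 C=768/205 D=117504/26855 F=76288/13735 G=922/205 H=2048/335] → run C
t=14: vr[A=1024/205 C=1024/205 D=117504/26855 F=76288/13735 G=922/205 H=2048/335] → run D
t=15: vr[A=1024/205 C=1024/205 D=159488/26855 F=76288/13735 G=922/205 H=2048/335] → run G
t=16: vr[A=1024/205 C=1024/205 D=159488/26855 F=76288/13735 H=2048/335] → run A
t=17: vr[C=1024/205 D=159488/26855 F=76288/13735 H=2048/335] → run C
t=18: vr[C=256/41 D=159488/26855 F=76288/13735 H=2048/335] → run F
t=19: vr[C=256/41 D=159488/26855 H=2048/335] → run D
t=20: vr[C=256/41 D=201472/26855 H=2048/335] → run H
t=21: vr[C=256/41 D=201472/26855 H=3072/335] → run C
t=22: vr[C=1536/205 D=201472/26855 H=3072/335] → run C
t=23: vr[C=1792/205 D=201472/26855 H=3072/335] → run D
t=24: vr[C=1792/205 D=243456/26855 H=3072/335] → run C
t=25: vr[D=243456/26855 H=3072/335] → run D
t=26: vr[H=3072/335] → run H
t=27: (idle)
t=28: (idle)
t=29: (idle)
t=30: (idle)
t=31: (idle)
t=32: (idle)

completion order = G, A, F, C, D, H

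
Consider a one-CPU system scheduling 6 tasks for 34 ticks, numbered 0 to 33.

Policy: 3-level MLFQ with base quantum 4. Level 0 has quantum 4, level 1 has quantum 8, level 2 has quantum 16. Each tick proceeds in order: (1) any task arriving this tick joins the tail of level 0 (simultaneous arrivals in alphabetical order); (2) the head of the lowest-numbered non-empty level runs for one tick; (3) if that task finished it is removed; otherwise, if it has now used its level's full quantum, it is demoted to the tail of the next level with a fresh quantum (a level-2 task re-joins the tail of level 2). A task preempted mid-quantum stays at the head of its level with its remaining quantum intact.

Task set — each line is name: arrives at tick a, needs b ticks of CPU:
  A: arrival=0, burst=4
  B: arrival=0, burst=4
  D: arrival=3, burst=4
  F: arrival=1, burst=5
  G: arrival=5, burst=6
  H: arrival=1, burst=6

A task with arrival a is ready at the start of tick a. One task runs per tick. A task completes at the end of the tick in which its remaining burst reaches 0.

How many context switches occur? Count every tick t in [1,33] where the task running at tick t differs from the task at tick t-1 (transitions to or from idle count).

t=0: L0/L1/L2 = AB/-/- → run A
t=1: L0/L1/L2 = ABFH/-/- → run A
t=2: L0/L1/L2 = ABFH/-/- → run A
t=3: L0/L1/L2 = ABFHD/-/- → run A
t=4: L0/L1/L2 = BFHD/-/- → run B
t=5: L0/L1/L2 = BFHDG/-/- → run B
t=6: L0/L1/L2 = BFHDG/-/- → run B
t=7: L0/L1/L2 = BFHDG/-/- → run B
t=8: L0/L1/L2 = FHDG/-/- → run F
t=9: L0/L1/L2 = FHDG/-/- → run F
t=10: L0/L1/L2 = FHDG/-/- → run F
t=11: L0/L1/L2 = FHDG/-/- → run F
t=12: L0/L1/L2 = HDG/F/- → run H
t=13: L0/L1/L2 = HDG/F/- → run H
t=14: L0/L1/L2 = HDG/F/- → run H
t=15: L0/L1/L2 = HDG/F/- → run H
t=16: L0/L1/L2 = DG/FH/- → run D
t=17: L0/L1/L2 = DG/FH/- → run D
t=18: L0/L1/L2 = DG/FH/- → run D
t=19: L0/L1/L2 = DG/FH/- → run D
t=20: L0/L1/L2 = G/FH/- → run G
t=21: L0/L1/L2 = G/FH/- → run G
t=22: L0/L1/L2 = G/FH/- → run G
t=23: L0/L1/L2 = G/FH/- → run G
t=24: L0/L1/L2 = -/FHG/- → run F
t=25: L0/L1/L2 = -/HG/- → run H
t=26: L0/L1/L2 = -/HG/- → run H
t=27: L0/L1/L2 = -/G/- → run G
t=28: L0/L1/L2 = -/G/- → run G
t=29: (idle)
t=30: (idle)
t=31: (idle)
t=32: (idle)
t=33: (idle)

context switches = 9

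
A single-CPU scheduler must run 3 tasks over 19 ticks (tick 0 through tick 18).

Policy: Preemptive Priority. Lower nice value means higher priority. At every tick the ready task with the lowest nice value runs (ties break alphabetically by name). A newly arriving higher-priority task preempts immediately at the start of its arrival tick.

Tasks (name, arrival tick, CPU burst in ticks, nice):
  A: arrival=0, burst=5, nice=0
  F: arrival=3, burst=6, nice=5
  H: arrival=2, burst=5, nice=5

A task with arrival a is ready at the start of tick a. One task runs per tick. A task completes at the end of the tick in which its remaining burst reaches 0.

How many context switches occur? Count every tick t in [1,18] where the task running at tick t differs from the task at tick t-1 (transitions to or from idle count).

t=0: ready={A} → run A
t=1: ready={A} → run A
t=2: ready={A,H} → run A
t=3: ready={A,F,H} → run A
t=4: ready={A,F,H} → run A
t=5: ready={F,H} → run F
t=6: ready={F,H} → run F
t=7: ready={F,H} → run F
t=8: ready={F,H} → run F
t=9: ready={F,H} → run F
t=10: ready={F,H} → run F
t=11: ready={H} → run H
t=12: ready={H} → run H
t=13: ready={H} → run H
t=14: ready={H} → run H
t=15: ready={H} → run H
t=16: (idle)
t=17: (idle)
t=18: (idle)

context switches = 3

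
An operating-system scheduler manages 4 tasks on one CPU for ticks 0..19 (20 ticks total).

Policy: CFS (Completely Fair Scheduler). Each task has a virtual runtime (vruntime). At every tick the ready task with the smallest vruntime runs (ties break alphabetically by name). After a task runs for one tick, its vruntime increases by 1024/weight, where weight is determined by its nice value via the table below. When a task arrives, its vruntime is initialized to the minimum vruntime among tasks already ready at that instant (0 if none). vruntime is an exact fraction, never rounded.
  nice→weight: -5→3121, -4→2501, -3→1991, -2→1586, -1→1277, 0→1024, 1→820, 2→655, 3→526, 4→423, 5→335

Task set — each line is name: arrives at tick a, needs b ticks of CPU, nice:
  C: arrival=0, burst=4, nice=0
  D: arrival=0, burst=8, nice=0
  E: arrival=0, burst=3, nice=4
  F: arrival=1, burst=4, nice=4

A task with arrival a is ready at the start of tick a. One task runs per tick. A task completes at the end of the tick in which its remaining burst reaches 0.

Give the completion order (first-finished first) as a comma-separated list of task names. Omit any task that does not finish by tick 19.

t=0: vr[C=0 D=0 E=0] → run C
t=1: vr[C=1 D=0 E=0 F=0] → run D
t=2: vr[C=1 D=1 E=0 F=0] → run E
t=3: vr[C=1 D=1 E=1024/423 F=0] → run F
t=4: vr[C=1 D=1 E=1024/423 F=1024/423] → run C
t=5: vr[C=2 D=1 E=1024/423 F=1024/423] → run D
t=6: vr[C=2 D=2 E=1024/423 F=1024/423] → run C
t=7: vr[C=3 D=2 E=1024/423 F=1024/423] → run D
t=8: vr[C=3 D=3 E=1024/423 F=1024/423] → run E
t=9: vr[C=3 D=3 E=2048/423 F=1024/423] → run F
t=10: vr[C=3 D=3 E=2048/423 F=2048/423] → run C
t=11: vr[D=3 E=2048/423 F=2048/423] → run D
t=12: vr[D=4 E=2048/423 F=2048/423] → run D
t=13: vr[D=5 E=2048/423 F=2048/423] → run E
t=14: vr[D=5 F=2048/423] → run F
t=15: vr[D=5 F=1024/141] → run D
t=16: vr[D=6 F=1024/141] → run D
t=17: vr[D=7 F=1024/141] → run D
t=18: vr[F=1024/141] → run F
t=19: (idle)

completion order = C, E, D, F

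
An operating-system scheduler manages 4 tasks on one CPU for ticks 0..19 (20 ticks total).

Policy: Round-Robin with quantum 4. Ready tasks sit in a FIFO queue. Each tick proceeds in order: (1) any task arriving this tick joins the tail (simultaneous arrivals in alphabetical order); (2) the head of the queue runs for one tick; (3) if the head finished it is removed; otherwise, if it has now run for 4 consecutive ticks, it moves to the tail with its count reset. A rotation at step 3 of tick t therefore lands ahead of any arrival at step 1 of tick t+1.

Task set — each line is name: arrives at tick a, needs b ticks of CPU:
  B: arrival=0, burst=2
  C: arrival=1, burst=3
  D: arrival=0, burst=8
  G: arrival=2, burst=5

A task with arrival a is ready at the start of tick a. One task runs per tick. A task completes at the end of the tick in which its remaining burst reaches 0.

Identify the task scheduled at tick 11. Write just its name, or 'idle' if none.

t=0: queue=[B,D] q_used=0 → run B
t=1: queue=[B,D,C] q_used=1 → run B
t=2: queue=[D,C,G] q_used=0 → run D
t=3: queue=[D,C,G] q_used=1 → run D
t=4: queue=[D,C,G] q_used=2 → run D
t=5: queue=[D,C,G] q_used=3 → run D
t=6: queue=[C,G,D] q_used=0 → run C
t=7: queue=[C,G,D] q_used=1 → run C
t=8: queue=[C,G,D] q_used=2 → run C
t=9: queue=[G,D] q_used=0 → run G
t=10: queue=[G,D] q_used=1 → run G
t=11: queue=[G,D] q_used=2 → run G
t=12: queue=[G,D] q_used=3 → run G
t=13: queue=[D,G] q_used=0 → run D
t=14: queue=[D,G] q_used=1 → run D
t=15: queue=[D,G] q_used=2 → run D
t=16: queue=[D,G] q_used=3 → run D
t=17: queue=[G] q_used=0 → run G
t=18: (idle)
t=19: (idle)

running at tick 11 = G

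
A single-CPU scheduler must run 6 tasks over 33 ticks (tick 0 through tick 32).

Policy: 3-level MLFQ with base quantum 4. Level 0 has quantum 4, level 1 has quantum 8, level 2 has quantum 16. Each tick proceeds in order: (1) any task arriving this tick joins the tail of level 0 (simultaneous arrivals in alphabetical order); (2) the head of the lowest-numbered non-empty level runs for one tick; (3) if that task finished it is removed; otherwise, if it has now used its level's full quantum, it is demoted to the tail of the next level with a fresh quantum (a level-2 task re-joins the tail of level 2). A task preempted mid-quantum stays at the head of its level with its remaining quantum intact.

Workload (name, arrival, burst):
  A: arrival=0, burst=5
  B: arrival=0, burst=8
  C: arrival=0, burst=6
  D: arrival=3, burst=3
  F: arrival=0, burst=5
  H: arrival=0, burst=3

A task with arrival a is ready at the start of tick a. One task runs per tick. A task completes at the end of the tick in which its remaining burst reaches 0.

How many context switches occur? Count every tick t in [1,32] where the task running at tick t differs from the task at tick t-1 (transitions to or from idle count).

t=0: L0/L1/L2 = ABCFH/-/- → run A
t=1: L0/L1/L2 = ABCFH/-/- → run A
t=2: L0/L1/L2 = ABCFH/-/- → run A
t=3: L0/L1/L2 = ABCFHD/-/- → run A
t=4: L0/L1/L2 = BCFHD/A/- → run B
t=5: L0/L1/L2 = BCFHD/A/- → run B
t=6: L0/L1/L2 = BCFHD/A/- → run B
t=7: L0/L1/L2 = BCFHD/A/- → run B
t=8: L0/L1/L2 = CFHD/AB/- → run C
t=9: L0/L1/L2 = CFHD/AB/- → run C
t=10: L0/L1/L2 = CFHD/AB/- → run C
t=11: L0/L1/L2 = CFHD/AB/- → run C
t=12: L0/L1/L2 = FHD/ABC/- → run F
t=13: L0/L1/L2 = FHD/ABC/- → run F
t=14: L0/L1/L2 = FHD/ABC/- → run F
t=15: L0/L1/L2 = FHD/ABC/- → run F
t=16: L0/L1/L2 = HD/ABCF/- → run H
t=17: L0/L1/L2 = HD/ABCF/- → run H
t=18: L0/L1/L2 = HD/ABCF/- → run H
t=19: L0/L1/L2 = D/ABCF/- → run D
t=20: L0/L1/L2 = D/ABCF/- → run D
t=21: L0/L1/L2 = D/ABCF/- → run D
t=22: L0/L1/L2 = -/ABCF/- → run A
t=23: L0/L1/L2 = -/BCF/- → run B
t=24: L0/L1/L2 = -/BCF/- → run B
t=25: L0/L1/L2 = -/BCF/- → run B
t=26: L0/L1/L2 = -/BCF/- → run B
t=27: L0/L1/L2 = -/CF/- → run C
t=28: L0/L1/L2 = -/CF/- → run C
t=29: L0/L1/L2 = -/F/- → run F
t=30: (idle)
t=31: (idle)
t=32: (idle)

context switches = 10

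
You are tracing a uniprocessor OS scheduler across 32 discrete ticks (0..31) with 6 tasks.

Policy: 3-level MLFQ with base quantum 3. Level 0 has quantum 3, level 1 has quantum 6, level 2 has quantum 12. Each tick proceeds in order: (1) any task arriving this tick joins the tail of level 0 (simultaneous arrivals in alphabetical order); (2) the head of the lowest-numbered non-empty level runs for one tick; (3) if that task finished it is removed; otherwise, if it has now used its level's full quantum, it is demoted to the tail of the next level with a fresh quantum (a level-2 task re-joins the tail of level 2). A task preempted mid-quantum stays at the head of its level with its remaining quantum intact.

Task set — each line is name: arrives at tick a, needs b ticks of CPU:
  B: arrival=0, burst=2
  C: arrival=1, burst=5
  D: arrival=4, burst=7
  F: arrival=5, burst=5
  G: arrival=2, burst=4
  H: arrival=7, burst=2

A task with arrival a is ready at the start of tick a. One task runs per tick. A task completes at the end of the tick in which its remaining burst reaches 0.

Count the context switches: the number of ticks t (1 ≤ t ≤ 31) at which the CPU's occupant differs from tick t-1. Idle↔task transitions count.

t=0: L0/L1/L2 = B/-/- → run B
t=1: L0/L1/L2 = BC/-/- → run B
t=2: L0/L1/L2 = CG/-/- → run C
t=3: L0/L1/L2 = CG/-/- → run C
t=4: L0/L1/L2 = CGD/-/- → run C
t=5: L0/L1/L2 = GDF/C/- → run G
t=6: L0/L1/L2 = GDF/C/- → run G
t=7: L0/L1/L2 = GDFH/C/- → run G
t=8: L0/L1/L2 = DFH/CG/- → run D
t=9: L0/L1/L2 = DFH/CG/- → run D
t=10: L0/L1/L2 = DFH/CG/- → run D
t=11: L0/L1/L2 = FH/CGD/- → run F
t=12: L0/L1/L2 = FH/CGD/- → run F
t=13: L0/L1/L2 = FH/CGD/- → run F
t=14: L0/L1/L2 = H/CGDF/- → run H
t=15: L0/L1/L2 = H/CGDF/- → run H
t=16: L0/L1/L2 = -/CGDF/- → run C
t=17: L0/L1/L2 = -/CGDF/- → run C
t=18: L0/L1/L2 = -/GDF/- → run G
t=19: L0/L1/L2 = -/DF/- → run D
t=20: L0/L1/L2 = -/DF/- → run D
t=21: L0/L1/L2 = -/DF/- → run D
t=22: L0/L1/L2 = -/DF/- → run D
t=23: L0/L1/L2 = -/F/- → run F
t=24: L0/L1/L2 = -/F/- → run F
t=25: (idle)
t=26: (idle)
t=27: (idle)
t=28: (idle)
t=29: (idle)
t=30: (idle)
t=31: (idle)

context switches = 10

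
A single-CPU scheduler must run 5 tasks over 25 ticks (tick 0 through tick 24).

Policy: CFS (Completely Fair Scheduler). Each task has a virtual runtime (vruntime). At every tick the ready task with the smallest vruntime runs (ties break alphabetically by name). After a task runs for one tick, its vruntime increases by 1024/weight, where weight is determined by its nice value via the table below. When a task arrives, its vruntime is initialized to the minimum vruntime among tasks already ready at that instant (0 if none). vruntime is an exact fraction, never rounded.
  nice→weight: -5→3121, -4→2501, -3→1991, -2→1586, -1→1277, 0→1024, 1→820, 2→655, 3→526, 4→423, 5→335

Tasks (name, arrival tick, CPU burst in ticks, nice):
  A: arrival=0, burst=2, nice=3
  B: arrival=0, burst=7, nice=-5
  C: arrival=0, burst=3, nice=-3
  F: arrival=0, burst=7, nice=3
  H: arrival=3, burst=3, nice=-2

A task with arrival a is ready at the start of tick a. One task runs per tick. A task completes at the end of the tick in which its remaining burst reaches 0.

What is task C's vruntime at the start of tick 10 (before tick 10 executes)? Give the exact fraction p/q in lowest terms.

vruntime(C, start of tick 10) = 2048/1991

t=0: vr[A=0 B=0 C=0 F=0] → run A
t=1: vr[A=512/263 B=0 C=0 F=0] → run B
t=2: vr[A=512/263 B=1024/3121 C=0 F=0] → run C
t=3: vr[A=512/263 B=1024/3121 C=1024/1991 F=0 H=0] → run F
t=4: vr[A=512/263 B=1024/3121 C=1024/1991 F=512/263 H=0] → run H
t=5: vr[A=512/263 B=1024/3121 C=1024/1991 F=512/263 H=512/793] → run B
t=6: vr[A=512/263 B=2048/3121 C=1024/1991 F=512/263 H=512/793] → run C
t=7: vr[A=512/263 B=2048/3121 C=2048/1991 F=512/263 H=512/793] → run H
t=8: vr[A=512/263 B=2048/3121 C=2048/1991 F=512/263 H=1024/793] → run B
t=9: vr[A=512/263 B=3072/3121 C=2048/1991 F=512/263 H=1024/793] → run B
t=10: vr[A=512/263 B=4096/3121 C=2048/1991 F=512/263 H=1024/793] → run C
t=11: vr[A=512/263 B=4096/3121 F=512/263 H=1024/793] → run H
t=12: vr[A=512/263 B=4096/3121 F=512/263] → run B
t=13: vr[A=512/263 B=5120/3121 F=512/263] → run B
t=14: vr[A=512/263 B=6144/3121 F=512/263] → run A
t=15: vr[B=6144/3121 F=512/263] → run F
t=16: vr[B=6144/3121 F=1024/263] → run B
t=17: vr[F=1024/263] → run F
t=18: vr[F=1536/263] → run F
t=19: vr[F=2048/263] → run F
t=20: vr[F=2560/263] → run F
t=21: vr[F=3072/263] → run F
t=22: (idle)
t=23: (idle)
t=24: (idle)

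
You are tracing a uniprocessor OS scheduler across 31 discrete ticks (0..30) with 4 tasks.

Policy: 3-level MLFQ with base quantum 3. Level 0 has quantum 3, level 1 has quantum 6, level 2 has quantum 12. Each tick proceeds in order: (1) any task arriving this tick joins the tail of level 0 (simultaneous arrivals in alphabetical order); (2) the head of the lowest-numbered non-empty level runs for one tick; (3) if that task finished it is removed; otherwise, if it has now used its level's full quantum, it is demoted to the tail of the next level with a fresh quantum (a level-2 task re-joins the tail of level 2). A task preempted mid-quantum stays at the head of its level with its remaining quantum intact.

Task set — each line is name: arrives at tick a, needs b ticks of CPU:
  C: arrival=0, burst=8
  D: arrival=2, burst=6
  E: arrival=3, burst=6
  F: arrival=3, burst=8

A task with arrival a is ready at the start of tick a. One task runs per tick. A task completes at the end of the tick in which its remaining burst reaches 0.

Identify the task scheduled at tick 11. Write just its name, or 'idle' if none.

t=0: L0/L1/L2 = C/-/- → run C
t=1: L0/L1/L2 = C/-/- → run C
t=2: L0/L1/L2 = CD/-/- → run C
t=3: L0/L1/L2 = DEF/C/- → run D
t=4: L0/L1/L2 = DEF/C/- → run D
t=5: L0/L1/L2 = DEF/C/- → run D
t=6: L0/L1/L2 = EF/CD/- → run E
t=7: L0/L1/L2 = EF/CD/- → run E
t=8: L0/L1/L2 = EF/CD/- → run E
t=9: L0/L1/L2 = F/CDE/- → run F
t=10: L0/L1/L2 = F/CDE/- → run F
t=11: L0/L1/L2 = F/CDE/- → run F
t=12: L0/L1/L2 = -/CDEF/- → run C
t=13: L0/L1/L2 = -/CDEF/- → run C
t=14: L0/L1/L2 = -/CDEF/- → run C
t=15: L0/L1/L2 = -/CDEF/- → run C
t=16: L0/L1/L2 = -/CDEF/- → run C
t=17: L0/L1/L2 = -/DEF/- → run D
t=18: L0/L1/L2 = -/DEF/- → run D
t=19: L0/L1/L2 = -/DEF/- → run D
t=20: L0/L1/L2 = -/EF/- → run E
t=21: L0/L1/L2 = -/EF/- → run E
t=22: L0/L1/L2 = -/EF/- → run E
t=23: L0/L1/L2 = -/F/- → run F
t=24: L0/L1/L2 = -/F/- → run F
t=25: L0/L1/L2 = -/F/- → run F
t=26: L0/L1/L2 = -/F/- → run F
t=27: L0/L1/L2 = -/F/- → run F
t=28: (idle)
t=29: (idle)
t=30: (idle)

running at tick 11 = F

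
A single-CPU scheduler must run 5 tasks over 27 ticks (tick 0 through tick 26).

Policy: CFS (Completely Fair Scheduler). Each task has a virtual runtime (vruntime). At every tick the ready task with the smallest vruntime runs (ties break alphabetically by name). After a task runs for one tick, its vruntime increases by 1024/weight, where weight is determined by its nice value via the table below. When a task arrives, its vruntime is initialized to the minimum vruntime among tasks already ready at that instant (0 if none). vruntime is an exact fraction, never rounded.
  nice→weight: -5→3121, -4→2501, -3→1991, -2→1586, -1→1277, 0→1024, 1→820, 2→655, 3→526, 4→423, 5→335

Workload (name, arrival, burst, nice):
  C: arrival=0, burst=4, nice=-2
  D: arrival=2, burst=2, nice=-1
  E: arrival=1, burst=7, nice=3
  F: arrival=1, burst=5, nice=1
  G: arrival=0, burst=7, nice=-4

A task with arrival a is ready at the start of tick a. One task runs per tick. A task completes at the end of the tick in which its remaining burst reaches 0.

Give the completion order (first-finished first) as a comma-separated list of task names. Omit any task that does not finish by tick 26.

t=0: vr[C=0 G=0] → run C
t=1: vr[C=512/793 E=0 F=0 G=0] → run E
t=2: vr[C=512/793 D=0 E=512/263 F=0 G=0] → run D
t=3: vr[C=512/793 D=1024/1277 E=512/263 F=0 G=0] → run F
t=4: vr[C=512/793 D=1024/1277 E=512/263 F=256/205 G=0] → run G
t=5: vr[C=512/793 D=1024/1277 E=512/263 F=256/205 G=1024/2501] → run G
t=6: vr[C=512/793 D=1024/1277 E=512/263 F=256/205 G=2048/2501] → run C
t=7: vr[C=1024/793 D=1024/1277 E=512/263 F=256/205 G=2048/2501] → run D
t=8: vr[C=1024/793 E=512/263 F=256/205 G=2048/2501] → run G
t=9: vr[C=1024/793 E=512/263 F=256/205 G=3072/2501] → run G
t=10: vr[C=1024/793 E=512/263 F=256/205 G=4096/2501] → run F
t=11: vr[C=1024/793 E=512/263 F=512/205 G=4096/2501] → run C
t=12: vr[C=1536/793 E=512/263 F=512/205 G=4096/2501] → run G
t=13: vr[C=1536/793 E=512/263 F=512/205 G=5120/2501] → run C
t=14: vr[E=512/263 F=512/205 G=5120/2501] → run E
t=15: vr[E=1024/263 F=512/205 G=5120/2501] → run G
t=16: vr[E=1024/263 F=512/205 G=6144/2501] → run G
t=17: vr[E=1024/263 F=512/205] → run F
t=18: vr[E=1024/263 F=768/205] → run F
t=19: vr[E=1024/263 F=1024/205] → run E
t=20: vr[E=1536/263 F=1024/205] → run F
t=21: vr[E=1536/263] → run E
t=22: vr[E=2048/263] → run E
t=23: vr[E=2560/263] → run E
t=24: vr[E=3072/263] → run E
t=25: (idle)
t=26: (idle)

completion order = D, C, G, F, E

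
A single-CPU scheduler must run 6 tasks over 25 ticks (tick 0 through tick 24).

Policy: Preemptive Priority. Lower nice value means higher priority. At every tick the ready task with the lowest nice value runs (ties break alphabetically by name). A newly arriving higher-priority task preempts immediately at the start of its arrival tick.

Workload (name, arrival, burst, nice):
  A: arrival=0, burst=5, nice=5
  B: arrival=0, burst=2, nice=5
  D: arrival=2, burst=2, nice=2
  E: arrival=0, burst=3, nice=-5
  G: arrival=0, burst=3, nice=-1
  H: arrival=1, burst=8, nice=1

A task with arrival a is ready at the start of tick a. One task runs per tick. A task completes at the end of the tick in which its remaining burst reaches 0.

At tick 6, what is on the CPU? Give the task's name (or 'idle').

running at tick 6 = H

t=0: ready={A,B,E,G} → run E
t=1: ready={A,B,E,G,H} → run E
t=2: ready={A,B,D,E,G,H} → run E
t=3: ready={A,B,D,G,H} → run G
t=4: ready={A,B,D,G,H} → run G
t=5: ready={A,B,D,G,H} → run G
t=6: ready={A,B,D,H} → run H
t=7: ready={A,B,D,H} → run H
t=8: ready={A,B,D,H} → run H
t=9: ready={A,B,D,H} → run H
t=10: ready={A,B,D,H} → run H
t=11: ready={A,B,D,H} → run H
t=12: ready={A,B,D,H} → run H
t=13: ready={A,B,D,H} → run H
t=14: ready={A,B,D} → run D
t=15: ready={A,B,D} → run D
t=16: ready={A,B} → run A
t=17: ready={A,B} → run A
t=18: ready={A,B} → run A
t=19: ready={A,B} → run A
t=20: ready={A,B} → run A
t=21: ready={B} → run B
t=22: ready={B} → run B
t=23: (idle)
t=24: (idle)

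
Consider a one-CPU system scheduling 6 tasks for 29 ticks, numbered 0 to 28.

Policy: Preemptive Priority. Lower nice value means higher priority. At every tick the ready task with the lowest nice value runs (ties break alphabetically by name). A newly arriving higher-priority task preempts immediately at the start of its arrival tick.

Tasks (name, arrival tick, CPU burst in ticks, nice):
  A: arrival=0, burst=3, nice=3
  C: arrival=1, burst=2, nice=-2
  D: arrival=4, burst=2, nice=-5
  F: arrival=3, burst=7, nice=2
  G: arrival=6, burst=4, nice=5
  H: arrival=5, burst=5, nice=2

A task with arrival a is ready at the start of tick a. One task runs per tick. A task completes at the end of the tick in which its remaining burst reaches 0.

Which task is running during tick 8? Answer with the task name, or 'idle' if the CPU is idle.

t=0: ready={A} → run A
t=1: ready={A,C} → run C
t=2: ready={A,C} → run C
t=3: ready={A,F} → run F
t=4: ready={A,D,F} → run D
t=5: ready={A,D,F,H} → run D
t=6: ready={A,F,G,H} → run F
t=7: ready={A,F,G,H} → run F
t=8: ready={A,F,G,H} → run F
t=9: ready={A,F,G,H} → run F
t=10: ready={A,F,G,H} → run F
t=11: ready={A,F,G,H} → run F
t=12: ready={A,G,H} → run H
t=13: ready={A,G,H} → run H
t=14: ready={A,G,H} → run H
t=15: ready={A,G,H} → run H
t=16: ready={A,G,H} → run H
t=17: ready={A,G} → run A
t=18: ready={A,G} → run A
t=19: ready={G} → run G
t=20: ready={G} → run G
t=21: ready={G} → run G
t=22: ready={G} → run G
t=23: (idle)
t=24: (idle)
t=25: (idle)
t=26: (idle)
t=27: (idle)
t=28: (idle)

running at tick 8 = F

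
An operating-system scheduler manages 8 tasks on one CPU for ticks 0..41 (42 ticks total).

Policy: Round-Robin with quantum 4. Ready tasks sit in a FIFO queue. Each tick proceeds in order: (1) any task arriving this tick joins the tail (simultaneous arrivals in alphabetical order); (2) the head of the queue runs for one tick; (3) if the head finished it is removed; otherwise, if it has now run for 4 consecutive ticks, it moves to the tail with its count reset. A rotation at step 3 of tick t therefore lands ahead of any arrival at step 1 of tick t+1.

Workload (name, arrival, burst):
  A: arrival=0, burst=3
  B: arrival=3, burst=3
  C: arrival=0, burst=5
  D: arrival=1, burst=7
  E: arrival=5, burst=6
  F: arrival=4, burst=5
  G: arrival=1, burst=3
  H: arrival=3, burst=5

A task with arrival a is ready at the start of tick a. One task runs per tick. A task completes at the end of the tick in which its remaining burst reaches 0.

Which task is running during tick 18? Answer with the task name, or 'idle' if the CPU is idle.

running at tick 18 = H

t=0: queue=[A,C] q_used=0 → run A
t=1: queue=[A,C,D,G] q_used=1 → run A
t=2: queue=[A,C,D,G] q_used=2 → run A
t=3: queue=[C,D,G,B,H] q_used=0 → run C
t=4: queue=[C,D,G,B,H,F] q_used=1 → run C
t=5: queue=[C,D,G,B,H,F,E] q_used=2 → run C
t=6: queue=[C,D,G,B,H,F,E] q_used=3 → run C
t=7: queue=[D,G,B,H,F,E,C] q_used=0 → run D
t=8: queue=[D,G,B,H,F,E,C] q_used=1 → run D
t=9: queue=[D,G,B,H,F,E,C] q_used=2 → run D
t=10: queue=[D,G,B,H,F,E,C] q_used=3 → run D
t=11: queue=[G,B,H,F,E,C,D] q_used=0 → run G
t=12: queue=[G,B,H,F,E,C,D] q_used=1 → run G
t=13: queue=[G,B,H,F,E,C,D] q_used=2 → run G
t=14: queue=[B,H,F,E,C,D] q_used=0 → run B
t=15: queue=[B,H,F,E,C,D] q_used=1 → run B
t=16: queue=[B,H,F,E,C,D] q_used=2 → run B
t=17: queue=[H,F,E,C,D] q_used=0 → run H
t=18: queue=[H,F,E,C,D] q_used=1 → run H
t=19: queue=[H,F,E,C,D] q_used=2 → run H
t=20: queue=[H,F,E,C,D] q_used=3 → run H
t=21: queue=[F,E,C,D,H] q_used=0 → run F
t=22: queue=[F,E,C,D,H] q_used=1 → run F
t=23: queue=[F,E,C,D,H] q_used=2 → run F
t=24: queue=[F,E,C,D,H] q_used=3 → run F
t=25: queue=[E,C,D,H,F] q_used=0 → run E
t=26: queue=[E,C,D,H,F] q_used=1 → run E
t=27: queue=[E,C,D,H,F] q_used=2 → run E
t=28: queue=[E,C,D,H,F] q_used=3 → run E
t=29: queue=[C,D,H,F,E] q_used=0 → run C
t=30: queue=[D,H,F,E] q_used=0 → run D
t=31: queue=[D,H,F,E] q_used=1 → run D
t=32: queue=[D,H,F,E] q_used=2 → run D
t=33: queue=[H,F,E] q_used=0 → run H
t=34: queue=[F,E] q_used=0 → run F
t=35: queue=[E] q_used=0 → run E
t=36: queue=[E] q_used=1 → run E
t=37: (idle)
t=38: (idle)
t=39: (idle)
t=40: (idle)
t=41: (idle)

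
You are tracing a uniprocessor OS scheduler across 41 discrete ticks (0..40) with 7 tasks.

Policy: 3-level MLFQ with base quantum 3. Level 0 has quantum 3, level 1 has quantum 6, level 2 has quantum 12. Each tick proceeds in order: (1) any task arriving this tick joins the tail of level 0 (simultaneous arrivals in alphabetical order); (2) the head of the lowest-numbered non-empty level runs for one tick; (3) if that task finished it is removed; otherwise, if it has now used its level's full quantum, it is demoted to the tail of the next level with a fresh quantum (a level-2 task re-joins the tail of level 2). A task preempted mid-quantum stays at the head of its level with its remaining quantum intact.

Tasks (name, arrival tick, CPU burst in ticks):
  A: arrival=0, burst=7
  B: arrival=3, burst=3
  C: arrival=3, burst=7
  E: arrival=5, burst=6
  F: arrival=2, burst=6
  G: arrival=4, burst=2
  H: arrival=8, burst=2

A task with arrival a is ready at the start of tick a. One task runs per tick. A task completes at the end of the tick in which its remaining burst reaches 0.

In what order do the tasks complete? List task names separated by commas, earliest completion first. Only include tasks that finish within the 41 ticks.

t=0: L0/L1/L2 = A/-/- → run A
t=1: L0/L1/L2 = A/-/- → run A
t=2: L0/L1/L2 = AF/-/- → run A
t=3: L0/L1/L2 = FBC/A/- → run F
t=4: L0/L1/L2 = FBCG/A/- → run F
t=5: L0/L1/L2 = FBCGE/A/- → run F
t=6: L0/L1/L2 = BCGE/AF/- → run B
t=7: L0/L1/L2 = BCGE/AF/- → run B
t=8: L0/L1/L2 = BCGEH/AF/- → run B
t=9: L0/L1/L2 = CGEH/AF/- → run C
t=10: L0/L1/L2 = CGEH/AF/- → run C
t=11: L0/L1/L2 = CGEH/AF/- → run C
t=12: L0/L1/L2 = GEH/AFC/- → run G
t=13: L0/L1/L2 = GEH/AFC/- → run G
t=14: L0/L1/L2 = EH/AFC/- → run E
t=15: L0/L1/L2 = EH/AFC/- → run E
t=16: L0/L1/L2 = EH/AFC/- → run E
t=17: L0/L1/L2 = H/AFCE/- → run H
t=18: L0/L1/L2 = H/AFCE/- → run H
t=19: L0/L1/L2 = -/AFCE/- → run A
t=20: L0/L1/L2 = -/AFCE/- → run A
t=21: L0/L1/L2 = -/AFCE/- → run A
t=22: L0/L1/L2 = -/AFCE/- → run A
t=23: L0/L1/L2 = -/FCE/- → run F
t=24: L0/L1/L2 = -/FCE/- → run F
t=25: L0/L1/L2 = -/FCE/- → run F
t=26: L0/L1/L2 = -/CE/- → run C
t=27: L0/L1/L2 = -/CE/- → run C
t=28: L0/L1/L2 = -/CE/- → run C
t=29: L0/L1/L2 = -/CE/- → run C
t=30: L0/L1/L2 = -/E/- → run E
t=31: L0/L1/L2 = -/E/- → run E
t=32: L0/L1/L2 = -/E/- → run E
t=33: (idle)
t=34: (idle)
t=35: (idle)
t=36: (idle)
t=37: (idle)
t=38: (idle)
t=39: (idle)
t=40: (idle)

completion order = B, G, H, A, F, C, E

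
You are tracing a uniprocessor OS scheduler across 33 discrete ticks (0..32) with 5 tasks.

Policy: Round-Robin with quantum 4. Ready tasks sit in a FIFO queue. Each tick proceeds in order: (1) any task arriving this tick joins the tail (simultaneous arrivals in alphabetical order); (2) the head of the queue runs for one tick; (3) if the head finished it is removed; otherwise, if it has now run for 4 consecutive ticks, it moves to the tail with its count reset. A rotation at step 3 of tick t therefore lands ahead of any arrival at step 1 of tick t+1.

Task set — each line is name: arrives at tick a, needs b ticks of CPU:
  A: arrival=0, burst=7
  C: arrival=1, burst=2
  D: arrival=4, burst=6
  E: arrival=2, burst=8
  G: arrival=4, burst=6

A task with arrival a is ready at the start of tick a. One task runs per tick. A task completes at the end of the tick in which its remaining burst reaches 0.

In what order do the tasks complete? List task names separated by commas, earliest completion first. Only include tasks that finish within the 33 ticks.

t=0: queue=[A] q_used=0 → run A
t=1: queue=[A,C] q_used=1 → run A
t=2: queue=[A,C,E] q_used=2 → run A
t=3: queue=[A,C,E] q_used=3 → run A
t=4: queue=[C,E,A,D,G] q_used=0 → run C
t=5: queue=[C,E,A,D,G] q_used=1 → run C
t=6: queue=[E,A,D,G] q_used=0 → run E
t=7: queue=[E,A,D,G] q_used=1 → run E
t=8: queue=[E,A,D,G] q_used=2 → run E
t=9: queue=[E,A,D,G] q_used=3 → run E
t=10: queue=[A,D,G,E] q_used=0 → run A
t=11: queue=[A,D,G,E] q_used=1 → run A
t=12: queue=[A,D,G,E] q_used=2 → run A
t=13: queue=[D,G,E] q_used=0 → run D
t=14: queue=[D,G,E] q_used=1 → run D
t=15: queue=[D,G,E] q_used=2 → run D
t=16: queue=[D,G,E] q_used=3 → run D
t=17: queue=[G,E,D] q_used=0 → run G
t=18: queue=[G,E,D] q_used=1 → run G
t=19: queue=[G,E,D] q_used=2 → run G
t=20: queue=[G,E,D] q_used=3 → run G
t=21: queue=[E,D,G] q_used=0 → run E
t=22: queue=[E,D,G] q_used=1 → run E
t=23: queue=[E,D,G] q_used=2 → run E
t=24: queue=[E,D,G] q_used=3 → run E
t=25: queue=[D,G] q_used=0 → run D
t=26: queue=[D,G] q_used=1 → run D
t=27: queue=[G] q_used=0 → run G
t=28: queue=[G] q_used=1 → run G
t=29: (idle)
t=30: (idle)
t=31: (idle)
t=32: (idle)

completion order = C, A, E, D, G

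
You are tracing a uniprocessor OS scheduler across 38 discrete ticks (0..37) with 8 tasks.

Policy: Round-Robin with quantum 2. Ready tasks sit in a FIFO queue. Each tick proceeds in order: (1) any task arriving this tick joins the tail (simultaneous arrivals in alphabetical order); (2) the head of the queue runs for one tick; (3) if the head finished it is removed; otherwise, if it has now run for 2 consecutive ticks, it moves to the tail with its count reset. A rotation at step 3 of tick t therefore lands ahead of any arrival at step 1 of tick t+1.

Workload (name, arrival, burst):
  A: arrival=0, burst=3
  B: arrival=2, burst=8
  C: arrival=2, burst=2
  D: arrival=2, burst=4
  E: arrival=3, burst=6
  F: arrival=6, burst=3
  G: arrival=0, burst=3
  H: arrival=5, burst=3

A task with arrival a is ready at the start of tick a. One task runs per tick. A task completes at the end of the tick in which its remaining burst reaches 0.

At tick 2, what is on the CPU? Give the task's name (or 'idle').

running at tick 2 = G

t=0: queue=[A,G] q_used=0 → run A
t=1: queue=[A,G] q_used=1 → run A
t=2: queue=[G,A,B,C,D] q_used=0 → run G
t=3: queue=[G,A,B,C,D,E] q_used=1 → run G
t=4: queue=[A,B,C,D,E,G] q_used=0 → run A
t=5: queue=[B,C,D,E,G,H] q_used=0 → run B
t=6: queue=[B,C,D,E,G,H,F] q_used=1 → run B
t=7: queue=[C,D,E,G,H,F,B] q_used=0 → run C
t=8: queue=[C,D,E,G,H,F,B] q_used=1 → run C
t=9: queue=[D,E,G,H,F,B] q_used=0 → run D
t=10: queue=[D,E,G,H,F,B] q_used=1 → run D
t=11: queue=[E,G,H,F,B,D] q_used=0 → run E
t=12: queue=[E,G,H,F,B,D] q_used=1 → run E
t=13: queue=[G,H,F,B,D,E] q_used=0 → run G
t=14: queue=[H,F,B,D,E] q_used=0 → run H
t=15: queue=[H,F,B,D,E] q_used=1 → run H
t=16: queue=[F,B,D,E,H] q_used=0 → run F
t=17: queue=[F,B,D,E,H] q_used=1 → run F
t=18: queue=[B,D,E,H,F] q_used=0 → run B
t=19: queue=[B,D,E,H,F] q_used=1 → run B
t=20: queue=[D,E,H,F,B] q_used=0 → run D
t=21: queue=[D,E,H,F,B] q_used=1 → run D
t=22: queue=[E,H,F,B] q_used=0 → run E
t=23: queue=[E,H,F,B] q_used=1 → run E
t=24: queue=[H,F,B,E] q_used=0 → run H
t=25: queue=[F,B,E] q_used=0 → run F
t=26: queue=[B,E] q_used=0 → run B
t=27: queue=[B,E] q_used=1 → run B
t=28: queue=[E,B] q_used=0 → run E
t=29: queue=[E,B] q_used=1 → run E
t=30: queue=[B] q_used=0 → run B
t=31: queue=[B] q_used=1 → run B
t=32: (idle)
t=33: (idle)
t=34: (idle)
t=35: (idle)
t=36: (idle)
t=37: (idle)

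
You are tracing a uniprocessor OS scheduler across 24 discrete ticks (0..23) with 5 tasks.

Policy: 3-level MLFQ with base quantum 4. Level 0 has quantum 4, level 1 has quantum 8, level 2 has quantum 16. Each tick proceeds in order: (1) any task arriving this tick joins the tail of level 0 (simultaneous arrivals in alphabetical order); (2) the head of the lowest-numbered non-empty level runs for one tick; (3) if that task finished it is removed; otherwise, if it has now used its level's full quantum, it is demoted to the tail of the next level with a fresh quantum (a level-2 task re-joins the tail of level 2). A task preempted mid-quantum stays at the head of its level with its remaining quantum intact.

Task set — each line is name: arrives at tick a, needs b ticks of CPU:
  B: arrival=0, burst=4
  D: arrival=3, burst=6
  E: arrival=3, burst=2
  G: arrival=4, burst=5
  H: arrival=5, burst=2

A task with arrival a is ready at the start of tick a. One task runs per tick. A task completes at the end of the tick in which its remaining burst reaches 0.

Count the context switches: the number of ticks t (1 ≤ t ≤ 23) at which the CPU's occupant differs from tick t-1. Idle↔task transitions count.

t=0: L0/L1/L2 = B/-/- → run B
t=1: L0/L1/L2 = B/-/- → run B
t=2: L0/L1/L2 = B/-/- → run B
t=3: L0/L1/L2 = BDE/-/- → run B
t=4: L0/L1/L2 = DEG/-/- → run D
t=5: L0/L1/L2 = DEGH/-/- → run D
t=6: L0/L1/L2 = DEGH/-/- → run D
t=7: L0/L1/L2 = DEGH/-/- → run D
t=8: L0/L1/L2 = EGH/D/- → run E
t=9: L0/L1/L2 = EGH/D/- → run E
t=10: L0/L1/L2 = GH/D/- → run G
t=11: L0/L1/L2 = GH/D/- → run G
t=12: L0/L1/L2 = GH/D/- → run G
t=13: L0/L1/L2 = GH/D/- → run G
t=14: L0/L1/L2 = H/DG/- → run H
t=15: L0/L1/L2 = H/DG/- → run H
t=16: L0/L1/L2 = -/DG/- → run D
t=17: L0/L1/L2 = -/DG/- → run D
t=18: L0/L1/L2 = -/G/- → run G
t=19: (idle)
t=20: (idle)
t=21: (idle)
t=22: (idle)
t=23: (idle)

context switches = 7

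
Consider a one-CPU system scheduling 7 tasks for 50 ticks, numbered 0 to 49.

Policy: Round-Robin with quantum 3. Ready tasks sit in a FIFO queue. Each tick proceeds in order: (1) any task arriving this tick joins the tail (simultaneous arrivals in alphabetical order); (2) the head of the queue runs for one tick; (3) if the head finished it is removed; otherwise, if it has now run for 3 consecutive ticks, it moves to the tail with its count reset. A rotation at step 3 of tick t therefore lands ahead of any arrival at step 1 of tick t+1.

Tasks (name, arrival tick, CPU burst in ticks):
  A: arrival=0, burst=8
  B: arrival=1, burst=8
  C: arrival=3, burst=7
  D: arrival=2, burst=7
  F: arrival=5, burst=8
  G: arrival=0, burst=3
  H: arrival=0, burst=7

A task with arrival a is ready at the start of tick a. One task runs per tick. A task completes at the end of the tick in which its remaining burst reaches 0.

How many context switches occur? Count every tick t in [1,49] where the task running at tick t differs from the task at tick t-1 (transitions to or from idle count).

context switches = 19

t=0: queue=[A,G,H] q_used=0 → run A
t=1: queue=[A,G,H,B] q_used=1 → run A
t=2: queue=[A,G,H,B,D] q_used=2 → run A
t=3: queue=[G,H,B,D,A,C] q_used=0 → run G
t=4: queue=[G,H,B,D,A,C] q_used=1 → run G
t=5: queue=[G,H,B,D,A,C,F] q_used=2 → run G
t=6: queue=[H,B,D,A,C,F] q_used=0 → run H
t=7: queue=[H,B,D,A,C,F] q_used=1 → run H
t=8: queue=[H,B,D,A,C,F] q_used=2 → run H
t=9: queue=[B,D,A,C,F,H] q_used=0 → run B
t=10: queue=[B,D,A,C,F,H] q_used=1 → run B
t=11: queue=[B,D,A,C,F,H] q_used=2 → run B
t=12: queue=[D,A,C,F,H,B] q_used=0 → run D
t=13: queue=[D,A,C,F,H,B] q_used=1 → run D
t=14: queue=[D,A,C,F,H,B] q_used=2 → run D
t=15: queue=[A,C,F,H,B,D] q_used=0 → run A
t=16: queue=[A,C,F,H,B,D] q_used=1 → run A
t=17: queue=[A,C,F,H,B,D] q_used=2 → run A
t=18: queue=[C,F,H,B,D,A] q_used=0 → run C
t=19: queue=[C,F,H,B,D,A] q_used=1 → run C
t=20: queue=[C,F,H,B,D,A] q_used=2 → run C
t=21: queue=[F,H,B,D,A,C] q_used=0 → run F
t=22: queue=[F,H,B,D,A,C] q_used=1 → run F
t=23: queue=[F,H,B,D,A,C] q_used=2 → run F
t=24: queue=[H,B,D,A,C,F] q_used=0 → run H
t=25: queue=[H,B,D,A,C,F] q_used=1 → run H
t=26: queue=[H,B,D,A,C,F] q_used=2 → run H
t=27: queue=[B,D,A,C,F,H] q_used=0 → run B
t=28: queue=[B,D,A,C,F,H] q_used=1 → run B
t=29: queue=[B,D,A,C,F,H] q_used=2 → run B
t=30: queue=[D,A,C,F,H,B] q_used=0 → run D
t=31: queue=[D,A,C,F,H,B] q_used=1 → run D
t=32: queue=[D,A,C,F,H,B] q_used=2 → run D
t=33: queue=[A,C,F,H,B,D] q_used=0 → run A
t=34: queue=[A,C,F,H,B,D] q_used=1 → run A
t=35: queue=[C,F,H,B,D] q_used=0 → run C
t=36: queue=[C,F,H,B,D] q_used=1 → run C
t=37: queue=[C,F,H,B,D] q_used=2 → run C
t=38: queue=[F,H,B,D,C] q_used=0 → run F
t=39: queue=[F,H,B,D,C] q_used=1 → run F
t=40: queue=[F,H,B,D,C] q_used=2 → run F
t=41: queue=[H,B,D,C,F] q_used=0 → run H
t=42: queue=[B,D,C,F] q_used=0 → run B
t=43: queue=[B,D,C,F] q_used=1 → run B
t=44: queue=[D,C,F] q_used=0 → run D
t=45: queue=[C,F] q_used=0 → run C
t=46: queue=[F] q_used=0 → run F
t=47: queue=[F] q_used=1 → run F
t=48: (idle)
t=49: (idle)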